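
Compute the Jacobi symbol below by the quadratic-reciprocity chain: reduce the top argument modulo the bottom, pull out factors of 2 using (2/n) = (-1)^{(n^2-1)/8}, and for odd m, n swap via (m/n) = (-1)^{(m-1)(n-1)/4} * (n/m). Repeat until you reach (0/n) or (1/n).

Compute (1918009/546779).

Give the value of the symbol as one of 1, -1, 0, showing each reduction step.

1

(1918009/546779): 1918009 mod 546779 = 277672, so (1918009/546779) = (277672/546779)
factor out 2^3: 277672 = 2^3·34709; with 546779 mod 8 = 3, (2/546779) = -1; sign now -1; continue with (34709/546779)
flip (34709/546779) -> (546779/34709): both odd, 34709 mod 4 = 1, 546779 mod 4 = 3, so the flip contributes +1; sign now -1
(546779/34709): 546779 mod 34709 = 26144, so (546779/34709) = (26144/34709)
factor out 2^5: 26144 = 2^5·817; with 34709 mod 8 = 5, (2/34709) = -1; sign now +1; continue with (817/34709)
flip (817/34709) -> (34709/817): both odd, 817 mod 4 = 1, 34709 mod 4 = 1, so the flip contributes +1; sign now +1
(34709/817): 34709 mod 817 = 395, so (34709/817) = (395/817)
flip (395/817) -> (817/395): both odd, 395 mod 4 = 3, 817 mod 4 = 1, so the flip contributes +1; sign now +1
(817/395): 817 mod 395 = 27, so (817/395) = (27/395)
flip (27/395) -> (395/27): both odd, 27 mod 4 = 3, 395 mod 4 = 3, so the flip contributes -1; sign now -1
(395/27): 395 mod 27 = 17, so (395/27) = (17/27)
flip (17/27) -> (27/17): both odd, 17 mod 4 = 1, 27 mod 4 = 3, so the flip contributes +1; sign now -1
(27/17): 27 mod 17 = 10, so (27/17) = (10/17)
factor out 2^1: 10 = 2^1·5; with 17 mod 8 = 1, (2/17) = +1; sign now -1; continue with (5/17)
flip (5/17) -> (17/5): both odd, 5 mod 4 = 1, 17 mod 4 = 1, so the flip contributes +1; sign now -1
(17/5): 17 mod 5 = 2, so (17/5) = (2/5)
factor out 2^1: 2 = 2^1·1; with 5 mod 8 = 5, (2/5) = -1; sign now +1; continue with (1/5)
reached (1/5) = 1, so the symbol is +1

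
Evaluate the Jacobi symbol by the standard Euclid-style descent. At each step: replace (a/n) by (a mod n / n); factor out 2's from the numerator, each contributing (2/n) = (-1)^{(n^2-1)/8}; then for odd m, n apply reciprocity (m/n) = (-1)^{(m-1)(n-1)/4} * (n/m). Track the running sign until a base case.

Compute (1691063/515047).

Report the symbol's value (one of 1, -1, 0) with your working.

1

(1691063/515047) = (145922/515047)   [reduce mod 515047]
145922 = 2^1·72961; (2/515047) = +1 since 515047 mod 8 = 7, so (145922/515047) = (+1)^1·(72961/515047); sign now +1
reciprocity: (72961/515047) = +1·(515047/72961) since 72961 mod 4 = 1, 515047 mod 4 = 3; sign now +1
(515047/72961) = (4320/72961)   [reduce mod 72961]
4320 = 2^5·135; (2/72961) = +1 since 72961 mod 8 = 1, so (4320/72961) = (+1)^5·(135/72961); sign now +1
reciprocity: (135/72961) = +1·(72961/135) since 135 mod 4 = 3, 72961 mod 4 = 1; sign now +1
(72961/135) = (61/135)   [reduce mod 135]
reciprocity: (61/135) = +1·(135/61) since 61 mod 4 = 1, 135 mod 4 = 3; sign now +1
(135/61) = (13/61)   [reduce mod 61]
reciprocity: (13/61) = +1·(61/13) since 13 mod 4 = 1, 61 mod 4 = 1; sign now +1
(61/13) = (9/13)   [reduce mod 13]
reciprocity: (9/13) = +1·(13/9) since 9 mod 4 = 1, 13 mod 4 = 1; sign now +1
(13/9) = (4/9)   [reduce mod 9]
4 = 2^2·1; (2/9) = +1 since 9 mod 8 = 1, so (4/9) = (+1)^2·(1/9); sign now +1
(1/9) = 1; final value = sign = +1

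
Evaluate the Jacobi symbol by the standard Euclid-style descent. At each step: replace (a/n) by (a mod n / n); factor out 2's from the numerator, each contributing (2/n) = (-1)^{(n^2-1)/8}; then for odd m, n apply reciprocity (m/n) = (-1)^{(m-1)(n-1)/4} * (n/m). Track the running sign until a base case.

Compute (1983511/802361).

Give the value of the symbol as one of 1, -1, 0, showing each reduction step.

(1983511/802361) = (378789/802361)   [reduce mod 802361]
reciprocity: (378789/802361) = +1·(802361/378789) since 378789 mod 4 = 1, 802361 mod 4 = 1; sign now +1
(802361/378789) = (44783/378789)   [reduce mod 378789]
reciprocity: (44783/378789) = +1·(378789/44783) since 44783 mod 4 = 3, 378789 mod 4 = 1; sign now +1
(378789/44783) = (20525/44783)   [reduce mod 44783]
reciprocity: (20525/44783) = +1·(44783/20525) since 20525 mod 4 = 1, 44783 mod 4 = 3; sign now +1
(44783/20525) = (3733/20525)   [reduce mod 20525]
reciprocity: (3733/20525) = +1·(20525/3733) since 3733 mod 4 = 1, 20525 mod 4 = 1; sign now +1
(20525/3733) = (1860/3733)   [reduce mod 3733]
1860 = 2^2·465; (2/3733) = -1 since 3733 mod 8 = 5, so (1860/3733) = (-1)^2·(465/3733); sign now +1
reciprocity: (465/3733) = +1·(3733/465) since 465 mod 4 = 1, 3733 mod 4 = 1; sign now +1
(3733/465) = (13/465)   [reduce mod 465]
reciprocity: (13/465) = +1·(465/13) since 13 mod 4 = 1, 465 mod 4 = 1; sign now +1
(465/13) = (10/13)   [reduce mod 13]
10 = 2^1·5; (2/13) = -1 since 13 mod 8 = 5, so (10/13) = (-1)^1·(5/13); sign now -1
reciprocity: (5/13) = +1·(13/5) since 5 mod 4 = 1, 13 mod 4 = 1; sign now -1
(13/5) = (3/5)   [reduce mod 5]
reciprocity: (3/5) = +1·(5/3) since 3 mod 4 = 3, 5 mod 4 = 1; sign now -1
(5/3) = (2/3)   [reduce mod 3]
2 = 2^1·1; (2/3) = -1 since 3 mod 8 = 3, so (2/3) = (-1)^1·(1/3); sign now +1
(1/3) = 1; final value = sign = +1

1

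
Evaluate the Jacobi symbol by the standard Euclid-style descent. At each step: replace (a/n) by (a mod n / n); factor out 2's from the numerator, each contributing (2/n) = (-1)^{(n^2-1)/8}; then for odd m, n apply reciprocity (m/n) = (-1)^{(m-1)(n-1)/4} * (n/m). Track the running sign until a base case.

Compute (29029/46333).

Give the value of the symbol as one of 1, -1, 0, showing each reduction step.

0

reciprocity: (29029/46333) = +1·(46333/29029) since 29029 mod 4 = 1, 46333 mod 4 = 1; sign now +1
(46333/29029) = (17304/29029)   [reduce mod 29029]
17304 = 2^3·2163; (2/29029) = -1 since 29029 mod 8 = 5, so (17304/29029) = (-1)^3·(2163/29029); sign now -1
reciprocity: (2163/29029) = +1·(29029/2163) since 2163 mod 4 = 3, 29029 mod 4 = 1; sign now -1
(29029/2163) = (910/2163)   [reduce mod 2163]
910 = 2^1·455; (2/2163) = -1 since 2163 mod 8 = 3, so (910/2163) = (-1)^1·(455/2163); sign now +1
reciprocity: (455/2163) = -1·(2163/455) since 455 mod 4 = 3, 2163 mod 4 = 3; sign now -1
(2163/455) = (343/455)   [reduce mod 455]
reciprocity: (343/455) = -1·(455/343) since 343 mod 4 = 3, 455 mod 4 = 3; sign now +1
(455/343) = (112/343)   [reduce mod 343]
112 = 2^4·7; (2/343) = +1 since 343 mod 8 = 7, so (112/343) = (+1)^4·(7/343); sign now +1
reciprocity: (7/343) = -1·(343/7) since 7 mod 4 = 3, 343 mod 4 = 3; sign now -1
(343/7) = (0/7)   [reduce mod 7]
(0/7) = 0   [gcd(a, n) > 1]; final value = 0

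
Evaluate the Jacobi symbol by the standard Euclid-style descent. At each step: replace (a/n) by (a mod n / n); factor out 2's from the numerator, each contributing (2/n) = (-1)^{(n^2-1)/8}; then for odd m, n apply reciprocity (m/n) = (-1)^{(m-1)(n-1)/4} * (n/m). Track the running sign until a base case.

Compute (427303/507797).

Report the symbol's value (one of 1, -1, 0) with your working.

reciprocity: (427303/507797) = +1·(507797/427303) since 427303 mod 4 = 3, 507797 mod 4 = 1; sign now +1
(507797/427303) = (80494/427303)   [reduce mod 427303]
80494 = 2^1·40247; (2/427303) = +1 since 427303 mod 8 = 7, so (80494/427303) = (+1)^1·(40247/427303); sign now +1
reciprocity: (40247/427303) = -1·(427303/40247) since 40247 mod 4 = 3, 427303 mod 4 = 3; sign now -1
(427303/40247) = (24833/40247)   [reduce mod 40247]
reciprocity: (24833/40247) = +1·(40247/24833) since 24833 mod 4 = 1, 40247 mod 4 = 3; sign now -1
(40247/24833) = (15414/24833)   [reduce mod 24833]
15414 = 2^1·7707; (2/24833) = +1 since 24833 mod 8 = 1, so (15414/24833) = (+1)^1·(7707/24833); sign now -1
reciprocity: (7707/24833) = +1·(24833/7707) since 7707 mod 4 = 3, 24833 mod 4 = 1; sign now -1
(24833/7707) = (1712/7707)   [reduce mod 7707]
1712 = 2^4·107; (2/7707) = -1 since 7707 mod 8 = 3, so (1712/7707) = (-1)^4·(107/7707); sign now -1
reciprocity: (107/7707) = -1·(7707/107) since 107 mod 4 = 3, 7707 mod 4 = 3; sign now +1
(7707/107) = (3/107)   [reduce mod 107]
reciprocity: (3/107) = -1·(107/3) since 3 mod 4 = 3, 107 mod 4 = 3; sign now -1
(107/3) = (2/3)   [reduce mod 3]
2 = 2^1·1; (2/3) = -1 since 3 mod 8 = 3, so (2/3) = (-1)^1·(1/3); sign now +1
(1/3) = 1; final value = sign = +1

1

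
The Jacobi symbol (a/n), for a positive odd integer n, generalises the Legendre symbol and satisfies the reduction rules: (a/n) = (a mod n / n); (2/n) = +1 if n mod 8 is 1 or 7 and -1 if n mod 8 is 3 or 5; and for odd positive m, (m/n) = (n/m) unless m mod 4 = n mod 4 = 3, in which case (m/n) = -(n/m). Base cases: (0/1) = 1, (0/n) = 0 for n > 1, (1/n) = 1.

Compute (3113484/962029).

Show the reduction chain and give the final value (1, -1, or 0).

0

(3113484/962029): 3113484 mod 962029 = 227397, so (3113484/962029) = (227397/962029)
flip (227397/962029) -> (962029/227397): both odd, 227397 mod 4 = 1, 962029 mod 4 = 1, so the flip contributes +1; sign now +1
(962029/227397): 962029 mod 227397 = 52441, so (962029/227397) = (52441/227397)
flip (52441/227397) -> (227397/52441): both odd, 52441 mod 4 = 1, 227397 mod 4 = 1, so the flip contributes +1; sign now +1
(227397/52441): 227397 mod 52441 = 17633, so (227397/52441) = (17633/52441)
flip (17633/52441) -> (52441/17633): both odd, 17633 mod 4 = 1, 52441 mod 4 = 1, so the flip contributes +1; sign now +1
(52441/17633): 52441 mod 17633 = 17175, so (52441/17633) = (17175/17633)
flip (17175/17633) -> (17633/17175): both odd, 17175 mod 4 = 3, 17633 mod 4 = 1, so the flip contributes +1; sign now +1
(17633/17175): 17633 mod 17175 = 458, so (17633/17175) = (458/17175)
factor out 2^1: 458 = 2^1·229; with 17175 mod 8 = 7, (2/17175) = +1; sign now +1; continue with (229/17175)
flip (229/17175) -> (17175/229): both odd, 229 mod 4 = 1, 17175 mod 4 = 3, so the flip contributes +1; sign now +1
(17175/229): 17175 mod 229 = 0, so (17175/229) = (0/229)
reached (0/229); gcd(a, n) > 1, so (0/229) = 0 and the symbol is 0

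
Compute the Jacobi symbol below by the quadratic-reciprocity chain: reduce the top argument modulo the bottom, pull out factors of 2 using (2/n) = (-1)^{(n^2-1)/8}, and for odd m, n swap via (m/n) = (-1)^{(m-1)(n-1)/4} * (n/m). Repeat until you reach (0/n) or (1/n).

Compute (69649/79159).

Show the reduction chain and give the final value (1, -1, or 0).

reciprocity: (69649/79159) = +1·(79159/69649) since 69649 mod 4 = 1, 79159 mod 4 = 3; sign now +1
(79159/69649) = (9510/69649)   [reduce mod 69649]
9510 = 2^1·4755; (2/69649) = +1 since 69649 mod 8 = 1, so (9510/69649) = (+1)^1·(4755/69649); sign now +1
reciprocity: (4755/69649) = +1·(69649/4755) since 4755 mod 4 = 3, 69649 mod 4 = 1; sign now +1
(69649/4755) = (3079/4755)   [reduce mod 4755]
reciprocity: (3079/4755) = -1·(4755/3079) since 3079 mod 4 = 3, 4755 mod 4 = 3; sign now -1
(4755/3079) = (1676/3079)   [reduce mod 3079]
1676 = 2^2·419; (2/3079) = +1 since 3079 mod 8 = 7, so (1676/3079) = (+1)^2·(419/3079); sign now -1
reciprocity: (419/3079) = -1·(3079/419) since 419 mod 4 = 3, 3079 mod 4 = 3; sign now +1
(3079/419) = (146/419)   [reduce mod 419]
146 = 2^1·73; (2/419) = -1 since 419 mod 8 = 3, so (146/419) = (-1)^1·(73/419); sign now -1
reciprocity: (73/419) = +1·(419/73) since 73 mod 4 = 1, 419 mod 4 = 3; sign now -1
(419/73) = (54/73)   [reduce mod 73]
54 = 2^1·27; (2/73) = +1 since 73 mod 8 = 1, so (54/73) = (+1)^1·(27/73); sign now -1
reciprocity: (27/73) = +1·(73/27) since 27 mod 4 = 3, 73 mod 4 = 1; sign now -1
(73/27) = (19/27)   [reduce mod 27]
reciprocity: (19/27) = -1·(27/19) since 19 mod 4 = 3, 27 mod 4 = 3; sign now +1
(27/19) = (8/19)   [reduce mod 19]
8 = 2^3·1; (2/19) = -1 since 19 mod 8 = 3, so (8/19) = (-1)^3·(1/19); sign now -1
(1/19) = 1; final value = sign = -1

-1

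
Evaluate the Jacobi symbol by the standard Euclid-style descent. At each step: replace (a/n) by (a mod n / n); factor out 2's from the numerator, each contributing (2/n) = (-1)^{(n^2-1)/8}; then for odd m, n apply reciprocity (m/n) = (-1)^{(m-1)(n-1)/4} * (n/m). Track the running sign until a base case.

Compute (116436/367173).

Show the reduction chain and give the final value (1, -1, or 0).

0

116436 = 2^2·29109; (2/367173) = -1 since 367173 mod 8 = 5, so (116436/367173) = (-1)^2·(29109/367173); sign now +1
reciprocity: (29109/367173) = +1·(367173/29109) since 29109 mod 4 = 1, 367173 mod 4 = 1; sign now +1
(367173/29109) = (17865/29109)   [reduce mod 29109]
reciprocity: (17865/29109) = +1·(29109/17865) since 17865 mod 4 = 1, 29109 mod 4 = 1; sign now +1
(29109/17865) = (11244/17865)   [reduce mod 17865]
11244 = 2^2·2811; (2/17865) = +1 since 17865 mod 8 = 1, so (11244/17865) = (+1)^2·(2811/17865); sign now +1
reciprocity: (2811/17865) = +1·(17865/2811) since 2811 mod 4 = 3, 17865 mod 4 = 1; sign now +1
(17865/2811) = (999/2811)   [reduce mod 2811]
reciprocity: (999/2811) = -1·(2811/999) since 999 mod 4 = 3, 2811 mod 4 = 3; sign now -1
(2811/999) = (813/999)   [reduce mod 999]
reciprocity: (813/999) = +1·(999/813) since 813 mod 4 = 1, 999 mod 4 = 3; sign now -1
(999/813) = (186/813)   [reduce mod 813]
186 = 2^1·93; (2/813) = -1 since 813 mod 8 = 5, so (186/813) = (-1)^1·(93/813); sign now +1
reciprocity: (93/813) = +1·(813/93) since 93 mod 4 = 1, 813 mod 4 = 1; sign now +1
(813/93) = (69/93)   [reduce mod 93]
reciprocity: (69/93) = +1·(93/69) since 69 mod 4 = 1, 93 mod 4 = 1; sign now +1
(93/69) = (24/69)   [reduce mod 69]
24 = 2^3·3; (2/69) = -1 since 69 mod 8 = 5, so (24/69) = (-1)^3·(3/69); sign now -1
reciprocity: (3/69) = +1·(69/3) since 3 mod 4 = 3, 69 mod 4 = 1; sign now -1
(69/3) = (0/3)   [reduce mod 3]
(0/3) = 0   [gcd(a, n) > 1]; final value = 0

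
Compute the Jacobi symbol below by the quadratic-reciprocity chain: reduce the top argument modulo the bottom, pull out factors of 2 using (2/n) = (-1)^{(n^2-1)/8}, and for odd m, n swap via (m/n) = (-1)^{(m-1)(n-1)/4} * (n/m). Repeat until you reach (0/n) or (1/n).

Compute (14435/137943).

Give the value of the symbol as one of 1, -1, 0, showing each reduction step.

-1

reciprocity: (14435/137943) = -1·(137943/14435) since 14435 mod 4 = 3, 137943 mod 4 = 3; sign now -1
(137943/14435) = (8028/14435)   [reduce mod 14435]
8028 = 2^2·2007; (2/14435) = -1 since 14435 mod 8 = 3, so (8028/14435) = (-1)^2·(2007/14435); sign now -1
reciprocity: (2007/14435) = -1·(14435/2007) since 2007 mod 4 = 3, 14435 mod 4 = 3; sign now +1
(14435/2007) = (386/2007)   [reduce mod 2007]
386 = 2^1·193; (2/2007) = +1 since 2007 mod 8 = 7, so (386/2007) = (+1)^1·(193/2007); sign now +1
reciprocity: (193/2007) = +1·(2007/193) since 193 mod 4 = 1, 2007 mod 4 = 3; sign now +1
(2007/193) = (77/193)   [reduce mod 193]
reciprocity: (77/193) = +1·(193/77) since 77 mod 4 = 1, 193 mod 4 = 1; sign now +1
(193/77) = (39/77)   [reduce mod 77]
reciprocity: (39/77) = +1·(77/39) since 39 mod 4 = 3, 77 mod 4 = 1; sign now +1
(77/39) = (38/39)   [reduce mod 39]
38 = 2^1·19; (2/39) = +1 since 39 mod 8 = 7, so (38/39) = (+1)^1·(19/39); sign now +1
reciprocity: (19/39) = -1·(39/19) since 19 mod 4 = 3, 39 mod 4 = 3; sign now -1
(39/19) = (1/19)   [reduce mod 19]
(1/19) = 1; final value = sign = -1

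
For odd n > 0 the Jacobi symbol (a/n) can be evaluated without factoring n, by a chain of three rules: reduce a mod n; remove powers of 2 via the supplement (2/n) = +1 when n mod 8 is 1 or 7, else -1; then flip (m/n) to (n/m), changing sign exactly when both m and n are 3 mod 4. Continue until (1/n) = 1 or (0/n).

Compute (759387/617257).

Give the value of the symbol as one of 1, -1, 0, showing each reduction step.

(759387/617257) = (142130/617257)   [reduce mod 617257]
142130 = 2^1·71065; (2/617257) = +1 since 617257 mod 8 = 1, so (142130/617257) = (+1)^1·(71065/617257); sign now +1
reciprocity: (71065/617257) = +1·(617257/71065) since 71065 mod 4 = 1, 617257 mod 4 = 1; sign now +1
(617257/71065) = (48737/71065)   [reduce mod 71065]
reciprocity: (48737/71065) = +1·(71065/48737) since 48737 mod 4 = 1, 71065 mod 4 = 1; sign now +1
(71065/48737) = (22328/48737)   [reduce mod 48737]
22328 = 2^3·2791; (2/48737) = +1 since 48737 mod 8 = 1, so (22328/48737) = (+1)^3·(2791/48737); sign now +1
reciprocity: (2791/48737) = +1·(48737/2791) since 2791 mod 4 = 3, 48737 mod 4 = 1; sign now +1
(48737/2791) = (1290/2791)   [reduce mod 2791]
1290 = 2^1·645; (2/2791) = +1 since 2791 mod 8 = 7, so (1290/2791) = (+1)^1·(645/2791); sign now +1
reciprocity: (645/2791) = +1·(2791/645) since 645 mod 4 = 1, 2791 mod 4 = 3; sign now +1
(2791/645) = (211/645)   [reduce mod 645]
reciprocity: (211/645) = +1·(645/211) since 211 mod 4 = 3, 645 mod 4 = 1; sign now +1
(645/211) = (12/211)   [reduce mod 211]
12 = 2^2·3; (2/211) = -1 since 211 mod 8 = 3, so (12/211) = (-1)^2·(3/211); sign now +1
reciprocity: (3/211) = -1·(211/3) since 3 mod 4 = 3, 211 mod 4 = 3; sign now -1
(211/3) = (1/3)   [reduce mod 3]
(1/3) = 1; final value = sign = -1

-1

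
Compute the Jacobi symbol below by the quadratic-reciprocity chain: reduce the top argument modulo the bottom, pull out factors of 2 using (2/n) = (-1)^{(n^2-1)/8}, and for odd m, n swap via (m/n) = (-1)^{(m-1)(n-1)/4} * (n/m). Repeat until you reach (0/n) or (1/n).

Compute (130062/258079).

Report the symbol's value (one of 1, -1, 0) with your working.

0

factor out 2^1: 130062 = 2^1·65031; with 258079 mod 8 = 7, (2/258079) = +1; sign now +1; continue with (65031/258079)
flip (65031/258079) -> (258079/65031): both odd, 65031 mod 4 = 3, 258079 mod 4 = 3, so the flip contributes -1; sign now -1
(258079/65031): 258079 mod 65031 = 62986, so (258079/65031) = (62986/65031)
factor out 2^1: 62986 = 2^1·31493; with 65031 mod 8 = 7, (2/65031) = +1; sign now -1; continue with (31493/65031)
flip (31493/65031) -> (65031/31493): both odd, 31493 mod 4 = 1, 65031 mod 4 = 3, so the flip contributes +1; sign now -1
(65031/31493): 65031 mod 31493 = 2045, so (65031/31493) = (2045/31493)
flip (2045/31493) -> (31493/2045): both odd, 2045 mod 4 = 1, 31493 mod 4 = 1, so the flip contributes +1; sign now -1
(31493/2045): 31493 mod 2045 = 818, so (31493/2045) = (818/2045)
factor out 2^1: 818 = 2^1·409; with 2045 mod 8 = 5, (2/2045) = -1; sign now +1; continue with (409/2045)
flip (409/2045) -> (2045/409): both odd, 409 mod 4 = 1, 2045 mod 4 = 1, so the flip contributes +1; sign now +1
(2045/409): 2045 mod 409 = 0, so (2045/409) = (0/409)
reached (0/409); gcd(a, n) > 1, so (0/409) = 0 and the symbol is 0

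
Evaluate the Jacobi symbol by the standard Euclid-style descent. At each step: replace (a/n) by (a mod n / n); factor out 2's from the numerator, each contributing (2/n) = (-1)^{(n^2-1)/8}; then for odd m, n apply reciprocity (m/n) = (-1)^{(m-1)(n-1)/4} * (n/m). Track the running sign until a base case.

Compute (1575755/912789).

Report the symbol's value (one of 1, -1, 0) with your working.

(1575755/912789) = (662966/912789)   [reduce mod 912789]
662966 = 2^1·331483; (2/912789) = -1 since 912789 mod 8 = 5, so (662966/912789) = (-1)^1·(331483/912789); sign now -1
reciprocity: (331483/912789) = +1·(912789/331483) since 331483 mod 4 = 3, 912789 mod 4 = 1; sign now -1
(912789/331483) = (249823/331483)   [reduce mod 331483]
reciprocity: (249823/331483) = -1·(331483/249823) since 249823 mod 4 = 3, 331483 mod 4 = 3; sign now +1
(331483/249823) = (81660/249823)   [reduce mod 249823]
81660 = 2^2·20415; (2/249823) = +1 since 249823 mod 8 = 7, so (81660/249823) = (+1)^2·(20415/249823); sign now +1
reciprocity: (20415/249823) = -1·(249823/20415) since 20415 mod 4 = 3, 249823 mod 4 = 3; sign now -1
(249823/20415) = (4843/20415)   [reduce mod 20415]
reciprocity: (4843/20415) = -1·(20415/4843) since 4843 mod 4 = 3, 20415 mod 4 = 3; sign now +1
(20415/4843) = (1043/4843)   [reduce mod 4843]
reciprocity: (1043/4843) = -1·(4843/1043) since 1043 mod 4 = 3, 4843 mod 4 = 3; sign now -1
(4843/1043) = (671/1043)   [reduce mod 1043]
reciprocity: (671/1043) = -1·(1043/671) since 671 mod 4 = 3, 1043 mod 4 = 3; sign now +1
(1043/671) = (372/671)   [reduce mod 671]
372 = 2^2·93; (2/671) = +1 since 671 mod 8 = 7, so (372/671) = (+1)^2·(93/671); sign now +1
reciprocity: (93/671) = +1·(671/93) since 93 mod 4 = 1, 671 mod 4 = 3; sign now +1
(671/93) = (20/93)   [reduce mod 93]
20 = 2^2·5; (2/93) = -1 since 93 mod 8 = 5, so (20/93) = (-1)^2·(5/93); sign now +1
reciprocity: (5/93) = +1·(93/5) since 5 mod 4 = 1, 93 mod 4 = 1; sign now +1
(93/5) = (3/5)   [reduce mod 5]
reciprocity: (3/5) = +1·(5/3) since 3 mod 4 = 3, 5 mod 4 = 1; sign now +1
(5/3) = (2/3)   [reduce mod 3]
2 = 2^1·1; (2/3) = -1 since 3 mod 8 = 3, so (2/3) = (-1)^1·(1/3); sign now -1
(1/3) = 1; final value = sign = -1

-1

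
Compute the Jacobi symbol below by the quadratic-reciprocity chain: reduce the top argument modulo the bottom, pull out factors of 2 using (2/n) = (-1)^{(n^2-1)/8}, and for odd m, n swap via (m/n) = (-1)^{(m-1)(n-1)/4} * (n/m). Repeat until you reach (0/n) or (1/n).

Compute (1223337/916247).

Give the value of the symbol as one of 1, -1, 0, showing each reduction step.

-1

(1223337/916247) = (307090/916247)   [reduce mod 916247]
307090 = 2^1·153545; (2/916247) = +1 since 916247 mod 8 = 7, so (307090/916247) = (+1)^1·(153545/916247); sign now +1
reciprocity: (153545/916247) = +1·(916247/153545) since 153545 mod 4 = 1, 916247 mod 4 = 3; sign now +1
(916247/153545) = (148522/153545)   [reduce mod 153545]
148522 = 2^1·74261; (2/153545) = +1 since 153545 mod 8 = 1, so (148522/153545) = (+1)^1·(74261/153545); sign now +1
reciprocity: (74261/153545) = +1·(153545/74261) since 74261 mod 4 = 1, 153545 mod 4 = 1; sign now +1
(153545/74261) = (5023/74261)   [reduce mod 74261]
reciprocity: (5023/74261) = +1·(74261/5023) since 5023 mod 4 = 3, 74261 mod 4 = 1; sign now +1
(74261/5023) = (3939/5023)   [reduce mod 5023]
reciprocity: (3939/5023) = -1·(5023/3939) since 3939 mod 4 = 3, 5023 mod 4 = 3; sign now -1
(5023/3939) = (1084/3939)   [reduce mod 3939]
1084 = 2^2·271; (2/3939) = -1 since 3939 mod 8 = 3, so (1084/3939) = (-1)^2·(271/3939); sign now -1
reciprocity: (271/3939) = -1·(3939/271) since 271 mod 4 = 3, 3939 mod 4 = 3; sign now +1
(3939/271) = (145/271)   [reduce mod 271]
reciprocity: (145/271) = +1·(271/145) since 145 mod 4 = 1, 271 mod 4 = 3; sign now +1
(271/145) = (126/145)   [reduce mod 145]
126 = 2^1·63; (2/145) = +1 since 145 mod 8 = 1, so (126/145) = (+1)^1·(63/145); sign now +1
reciprocity: (63/145) = +1·(145/63) since 63 mod 4 = 3, 145 mod 4 = 1; sign now +1
(145/63) = (19/63)   [reduce mod 63]
reciprocity: (19/63) = -1·(63/19) since 19 mod 4 = 3, 63 mod 4 = 3; sign now -1
(63/19) = (6/19)   [reduce mod 19]
6 = 2^1·3; (2/19) = -1 since 19 mod 8 = 3, so (6/19) = (-1)^1·(3/19); sign now +1
reciprocity: (3/19) = -1·(19/3) since 3 mod 4 = 3, 19 mod 4 = 3; sign now -1
(19/3) = (1/3)   [reduce mod 3]
(1/3) = 1; final value = sign = -1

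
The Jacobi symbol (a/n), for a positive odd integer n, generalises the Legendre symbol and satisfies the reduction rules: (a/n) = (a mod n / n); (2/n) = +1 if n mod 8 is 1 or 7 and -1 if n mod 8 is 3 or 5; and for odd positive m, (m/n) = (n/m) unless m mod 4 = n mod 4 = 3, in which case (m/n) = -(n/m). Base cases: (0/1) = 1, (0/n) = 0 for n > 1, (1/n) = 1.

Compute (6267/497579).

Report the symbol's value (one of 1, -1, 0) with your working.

1

reciprocity: (6267/497579) = -1·(497579/6267) since 6267 mod 4 = 3, 497579 mod 4 = 3; sign now -1
(497579/6267) = (2486/6267)   [reduce mod 6267]
2486 = 2^1·1243; (2/6267) = -1 since 6267 mod 8 = 3, so (2486/6267) = (-1)^1·(1243/6267); sign now +1
reciprocity: (1243/6267) = -1·(6267/1243) since 1243 mod 4 = 3, 6267 mod 4 = 3; sign now -1
(6267/1243) = (52/1243)   [reduce mod 1243]
52 = 2^2·13; (2/1243) = -1 since 1243 mod 8 = 3, so (52/1243) = (-1)^2·(13/1243); sign now -1
reciprocity: (13/1243) = +1·(1243/13) since 13 mod 4 = 1, 1243 mod 4 = 3; sign now -1
(1243/13) = (8/13)   [reduce mod 13]
8 = 2^3·1; (2/13) = -1 since 13 mod 8 = 5, so (8/13) = (-1)^3·(1/13); sign now +1
(1/13) = 1; final value = sign = +1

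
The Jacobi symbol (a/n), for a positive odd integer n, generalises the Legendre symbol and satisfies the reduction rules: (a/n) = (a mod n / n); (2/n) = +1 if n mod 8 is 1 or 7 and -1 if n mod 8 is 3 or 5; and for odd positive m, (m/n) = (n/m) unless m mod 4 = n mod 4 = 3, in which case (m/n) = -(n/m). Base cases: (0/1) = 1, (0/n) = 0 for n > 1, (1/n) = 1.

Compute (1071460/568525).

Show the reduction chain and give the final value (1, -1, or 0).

(1071460/568525): 1071460 mod 568525 = 502935, so (1071460/568525) = (502935/568525)
flip (502935/568525) -> (568525/502935): both odd, 502935 mod 4 = 3, 568525 mod 4 = 1, so the flip contributes +1; sign now +1
(568525/502935): 568525 mod 502935 = 65590, so (568525/502935) = (65590/502935)
factor out 2^1: 65590 = 2^1·32795; with 502935 mod 8 = 7, (2/502935) = +1; sign now +1; continue with (32795/502935)
flip (32795/502935) -> (502935/32795): both odd, 32795 mod 4 = 3, 502935 mod 4 = 3, so the flip contributes -1; sign now -1
(502935/32795): 502935 mod 32795 = 11010, so (502935/32795) = (11010/32795)
factor out 2^1: 11010 = 2^1·5505; with 32795 mod 8 = 3, (2/32795) = -1; sign now +1; continue with (5505/32795)
flip (5505/32795) -> (32795/5505): both odd, 5505 mod 4 = 1, 32795 mod 4 = 3, so the flip contributes +1; sign now +1
(32795/5505): 32795 mod 5505 = 5270, so (32795/5505) = (5270/5505)
factor out 2^1: 5270 = 2^1·2635; with 5505 mod 8 = 1, (2/5505) = +1; sign now +1; continue with (2635/5505)
flip (2635/5505) -> (5505/2635): both odd, 2635 mod 4 = 3, 5505 mod 4 = 1, so the flip contributes +1; sign now +1
(5505/2635): 5505 mod 2635 = 235, so (5505/2635) = (235/2635)
flip (235/2635) -> (2635/235): both odd, 235 mod 4 = 3, 2635 mod 4 = 3, so the flip contributes -1; sign now -1
(2635/235): 2635 mod 235 = 50, so (2635/235) = (50/235)
factor out 2^1: 50 = 2^1·25; with 235 mod 8 = 3, (2/235) = -1; sign now +1; continue with (25/235)
flip (25/235) -> (235/25): both odd, 25 mod 4 = 1, 235 mod 4 = 3, so the flip contributes +1; sign now +1
(235/25): 235 mod 25 = 10, so (235/25) = (10/25)
factor out 2^1: 10 = 2^1·5; with 25 mod 8 = 1, (2/25) = +1; sign now +1; continue with (5/25)
flip (5/25) -> (25/5): both odd, 5 mod 4 = 1, 25 mod 4 = 1, so the flip contributes +1; sign now +1
(25/5): 25 mod 5 = 0, so (25/5) = (0/5)
reached (0/5); gcd(a, n) > 1, so (0/5) = 0 and the symbol is 0

0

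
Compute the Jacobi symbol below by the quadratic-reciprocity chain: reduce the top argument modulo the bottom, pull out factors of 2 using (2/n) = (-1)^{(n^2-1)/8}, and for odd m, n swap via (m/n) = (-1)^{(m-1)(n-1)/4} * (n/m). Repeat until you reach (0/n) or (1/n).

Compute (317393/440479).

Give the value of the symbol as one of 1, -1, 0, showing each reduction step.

flip (317393/440479) -> (440479/317393): both odd, 317393 mod 4 = 1, 440479 mod 4 = 3, so the flip contributes +1; sign now +1
(440479/317393): 440479 mod 317393 = 123086, so (440479/317393) = (123086/317393)
factor out 2^1: 123086 = 2^1·61543; with 317393 mod 8 = 1, (2/317393) = +1; sign now +1; continue with (61543/317393)
flip (61543/317393) -> (317393/61543): both odd, 61543 mod 4 = 3, 317393 mod 4 = 1, so the flip contributes +1; sign now +1
(317393/61543): 317393 mod 61543 = 9678, so (317393/61543) = (9678/61543)
factor out 2^1: 9678 = 2^1·4839; with 61543 mod 8 = 7, (2/61543) = +1; sign now +1; continue with (4839/61543)
flip (4839/61543) -> (61543/4839): both odd, 4839 mod 4 = 3, 61543 mod 4 = 3, so the flip contributes -1; sign now -1
(61543/4839): 61543 mod 4839 = 3475, so (61543/4839) = (3475/4839)
flip (3475/4839) -> (4839/3475): both odd, 3475 mod 4 = 3, 4839 mod 4 = 3, so the flip contributes -1; sign now +1
(4839/3475): 4839 mod 3475 = 1364, so (4839/3475) = (1364/3475)
factor out 2^2: 1364 = 2^2·341; with 3475 mod 8 = 3, (2/3475) = -1; sign now +1; continue with (341/3475)
flip (341/3475) -> (3475/341): both odd, 341 mod 4 = 1, 3475 mod 4 = 3, so the flip contributes +1; sign now +1
(3475/341): 3475 mod 341 = 65, so (3475/341) = (65/341)
flip (65/341) -> (341/65): both odd, 65 mod 4 = 1, 341 mod 4 = 1, so the flip contributes +1; sign now +1
(341/65): 341 mod 65 = 16, so (341/65) = (16/65)
factor out 2^4: 16 = 2^4·1; with 65 mod 8 = 1, (2/65) = +1; sign now +1; continue with (1/65)
reached (1/65) = 1, so the symbol is +1

1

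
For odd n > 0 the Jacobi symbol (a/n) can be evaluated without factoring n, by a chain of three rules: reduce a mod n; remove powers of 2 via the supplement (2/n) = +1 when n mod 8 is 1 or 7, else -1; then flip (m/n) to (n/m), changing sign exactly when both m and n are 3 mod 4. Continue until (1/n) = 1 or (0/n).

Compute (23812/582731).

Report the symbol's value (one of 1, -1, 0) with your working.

23812 = 2^2·5953; (2/582731) = -1 since 582731 mod 8 = 3, so (23812/582731) = (-1)^2·(5953/582731); sign now +1
reciprocity: (5953/582731) = +1·(582731/5953) since 5953 mod 4 = 1, 582731 mod 4 = 3; sign now +1
(582731/5953) = (5290/5953)   [reduce mod 5953]
5290 = 2^1·2645; (2/5953) = +1 since 5953 mod 8 = 1, so (5290/5953) = (+1)^1·(2645/5953); sign now +1
reciprocity: (2645/5953) = +1·(5953/2645) since 2645 mod 4 = 1, 5953 mod 4 = 1; sign now +1
(5953/2645) = (663/2645)   [reduce mod 2645]
reciprocity: (663/2645) = +1·(2645/663) since 663 mod 4 = 3, 2645 mod 4 = 1; sign now +1
(2645/663) = (656/663)   [reduce mod 663]
656 = 2^4·41; (2/663) = +1 since 663 mod 8 = 7, so (656/663) = (+1)^4·(41/663); sign now +1
reciprocity: (41/663) = +1·(663/41) since 41 mod 4 = 1, 663 mod 4 = 3; sign now +1
(663/41) = (7/41)   [reduce mod 41]
reciprocity: (7/41) = +1·(41/7) since 7 mod 4 = 3, 41 mod 4 = 1; sign now +1
(41/7) = (6/7)   [reduce mod 7]
6 = 2^1·3; (2/7) = +1 since 7 mod 8 = 7, so (6/7) = (+1)^1·(3/7); sign now +1
reciprocity: (3/7) = -1·(7/3) since 3 mod 4 = 3, 7 mod 4 = 3; sign now -1
(7/3) = (1/3)   [reduce mod 3]
(1/3) = 1; final value = sign = -1

-1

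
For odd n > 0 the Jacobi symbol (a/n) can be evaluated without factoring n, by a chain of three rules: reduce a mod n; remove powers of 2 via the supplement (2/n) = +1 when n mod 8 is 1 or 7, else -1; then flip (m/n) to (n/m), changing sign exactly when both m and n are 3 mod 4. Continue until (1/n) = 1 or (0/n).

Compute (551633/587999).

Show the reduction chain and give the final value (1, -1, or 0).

flip (551633/587999) -> (587999/551633): both odd, 551633 mod 4 = 1, 587999 mod 4 = 3, so the flip contributes +1; sign now +1
(587999/551633): 587999 mod 551633 = 36366, so (587999/551633) = (36366/551633)
factor out 2^1: 36366 = 2^1·18183; with 551633 mod 8 = 1, (2/551633) = +1; sign now +1; continue with (18183/551633)
flip (18183/551633) -> (551633/18183): both odd, 18183 mod 4 = 3, 551633 mod 4 = 1, so the flip contributes +1; sign now +1
(551633/18183): 551633 mod 18183 = 6143, so (551633/18183) = (6143/18183)
flip (6143/18183) -> (18183/6143): both odd, 6143 mod 4 = 3, 18183 mod 4 = 3, so the flip contributes -1; sign now -1
(18183/6143): 18183 mod 6143 = 5897, so (18183/6143) = (5897/6143)
flip (5897/6143) -> (6143/5897): both odd, 5897 mod 4 = 1, 6143 mod 4 = 3, so the flip contributes +1; sign now -1
(6143/5897): 6143 mod 5897 = 246, so (6143/5897) = (246/5897)
factor out 2^1: 246 = 2^1·123; with 5897 mod 8 = 1, (2/5897) = +1; sign now -1; continue with (123/5897)
flip (123/5897) -> (5897/123): both odd, 123 mod 4 = 3, 5897 mod 4 = 1, so the flip contributes +1; sign now -1
(5897/123): 5897 mod 123 = 116, so (5897/123) = (116/123)
factor out 2^2: 116 = 2^2·29; with 123 mod 8 = 3, (2/123) = -1; sign now -1; continue with (29/123)
flip (29/123) -> (123/29): both odd, 29 mod 4 = 1, 123 mod 4 = 3, so the flip contributes +1; sign now -1
(123/29): 123 mod 29 = 7, so (123/29) = (7/29)
flip (7/29) -> (29/7): both odd, 7 mod 4 = 3, 29 mod 4 = 1, so the flip contributes +1; sign now -1
(29/7): 29 mod 7 = 1, so (29/7) = (1/7)
reached (1/7) = 1, so the symbol is -1

-1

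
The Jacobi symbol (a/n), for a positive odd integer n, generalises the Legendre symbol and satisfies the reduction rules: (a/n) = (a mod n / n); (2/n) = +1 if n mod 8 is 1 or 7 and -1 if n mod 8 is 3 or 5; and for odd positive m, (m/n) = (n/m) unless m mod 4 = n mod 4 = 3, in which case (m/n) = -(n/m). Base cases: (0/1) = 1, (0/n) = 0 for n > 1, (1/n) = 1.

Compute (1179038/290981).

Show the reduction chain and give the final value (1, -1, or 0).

(1179038/290981) = (15114/290981)   [reduce mod 290981]
15114 = 2^1·7557; (2/290981) = -1 since 290981 mod 8 = 5, so (15114/290981) = (-1)^1·(7557/290981); sign now -1
reciprocity: (7557/290981) = +1·(290981/7557) since 7557 mod 4 = 1, 290981 mod 4 = 1; sign now -1
(290981/7557) = (3815/7557)   [reduce mod 7557]
reciprocity: (3815/7557) = +1·(7557/3815) since 3815 mod 4 = 3, 7557 mod 4 = 1; sign now -1
(7557/3815) = (3742/3815)   [reduce mod 3815]
3742 = 2^1·1871; (2/3815) = +1 since 3815 mod 8 = 7, so (3742/3815) = (+1)^1·(1871/3815); sign now -1
reciprocity: (1871/3815) = -1·(3815/1871) since 1871 mod 4 = 3, 3815 mod 4 = 3; sign now +1
(3815/1871) = (73/1871)   [reduce mod 1871]
reciprocity: (73/1871) = +1·(1871/73) since 73 mod 4 = 1, 1871 mod 4 = 3; sign now +1
(1871/73) = (46/73)   [reduce mod 73]
46 = 2^1·23; (2/73) = +1 since 73 mod 8 = 1, so (46/73) = (+1)^1·(23/73); sign now +1
reciprocity: (23/73) = +1·(73/23) since 23 mod 4 = 3, 73 mod 4 = 1; sign now +1
(73/23) = (4/23)   [reduce mod 23]
4 = 2^2·1; (2/23) = +1 since 23 mod 8 = 7, so (4/23) = (+1)^2·(1/23); sign now +1
(1/23) = 1; final value = sign = +1

1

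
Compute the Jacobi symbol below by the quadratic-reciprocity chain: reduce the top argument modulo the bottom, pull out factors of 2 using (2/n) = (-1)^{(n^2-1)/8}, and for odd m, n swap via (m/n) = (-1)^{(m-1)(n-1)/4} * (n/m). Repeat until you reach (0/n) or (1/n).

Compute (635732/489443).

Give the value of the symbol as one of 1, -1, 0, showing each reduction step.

-1

(635732/489443): 635732 mod 489443 = 146289, so (635732/489443) = (146289/489443)
flip (146289/489443) -> (489443/146289): both odd, 146289 mod 4 = 1, 489443 mod 4 = 3, so the flip contributes +1; sign now +1
(489443/146289): 489443 mod 146289 = 50576, so (489443/146289) = (50576/146289)
factor out 2^4: 50576 = 2^4·3161; with 146289 mod 8 = 1, (2/146289) = +1; sign now +1; continue with (3161/146289)
flip (3161/146289) -> (146289/3161): both odd, 3161 mod 4 = 1, 146289 mod 4 = 1, so the flip contributes +1; sign now +1
(146289/3161): 146289 mod 3161 = 883, so (146289/3161) = (883/3161)
flip (883/3161) -> (3161/883): both odd, 883 mod 4 = 3, 3161 mod 4 = 1, so the flip contributes +1; sign now +1
(3161/883): 3161 mod 883 = 512, so (3161/883) = (512/883)
factor out 2^9: 512 = 2^9·1; with 883 mod 8 = 3, (2/883) = -1; sign now -1; continue with (1/883)
reached (1/883) = 1, so the symbol is -1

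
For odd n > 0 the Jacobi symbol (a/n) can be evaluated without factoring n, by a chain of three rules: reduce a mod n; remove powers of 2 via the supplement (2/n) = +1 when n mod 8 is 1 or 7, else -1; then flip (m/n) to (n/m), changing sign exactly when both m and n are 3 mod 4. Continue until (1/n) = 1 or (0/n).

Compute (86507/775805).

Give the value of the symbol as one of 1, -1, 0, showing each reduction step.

-1

flip (86507/775805) -> (775805/86507): both odd, 86507 mod 4 = 3, 775805 mod 4 = 1, so the flip contributes +1; sign now +1
(775805/86507): 775805 mod 86507 = 83749, so (775805/86507) = (83749/86507)
flip (83749/86507) -> (86507/83749): both odd, 83749 mod 4 = 1, 86507 mod 4 = 3, so the flip contributes +1; sign now +1
(86507/83749): 86507 mod 83749 = 2758, so (86507/83749) = (2758/83749)
factor out 2^1: 2758 = 2^1·1379; with 83749 mod 8 = 5, (2/83749) = -1; sign now -1; continue with (1379/83749)
flip (1379/83749) -> (83749/1379): both odd, 1379 mod 4 = 3, 83749 mod 4 = 1, so the flip contributes +1; sign now -1
(83749/1379): 83749 mod 1379 = 1009, so (83749/1379) = (1009/1379)
flip (1009/1379) -> (1379/1009): both odd, 1009 mod 4 = 1, 1379 mod 4 = 3, so the flip contributes +1; sign now -1
(1379/1009): 1379 mod 1009 = 370, so (1379/1009) = (370/1009)
factor out 2^1: 370 = 2^1·185; with 1009 mod 8 = 1, (2/1009) = +1; sign now -1; continue with (185/1009)
flip (185/1009) -> (1009/185): both odd, 185 mod 4 = 1, 1009 mod 4 = 1, so the flip contributes +1; sign now -1
(1009/185): 1009 mod 185 = 84, so (1009/185) = (84/185)
factor out 2^2: 84 = 2^2·21; with 185 mod 8 = 1, (2/185) = +1; sign now -1; continue with (21/185)
flip (21/185) -> (185/21): both odd, 21 mod 4 = 1, 185 mod 4 = 1, so the flip contributes +1; sign now -1
(185/21): 185 mod 21 = 17, so (185/21) = (17/21)
flip (17/21) -> (21/17): both odd, 17 mod 4 = 1, 21 mod 4 = 1, so the flip contributes +1; sign now -1
(21/17): 21 mod 17 = 4, so (21/17) = (4/17)
factor out 2^2: 4 = 2^2·1; with 17 mod 8 = 1, (2/17) = +1; sign now -1; continue with (1/17)
reached (1/17) = 1, so the symbol is -1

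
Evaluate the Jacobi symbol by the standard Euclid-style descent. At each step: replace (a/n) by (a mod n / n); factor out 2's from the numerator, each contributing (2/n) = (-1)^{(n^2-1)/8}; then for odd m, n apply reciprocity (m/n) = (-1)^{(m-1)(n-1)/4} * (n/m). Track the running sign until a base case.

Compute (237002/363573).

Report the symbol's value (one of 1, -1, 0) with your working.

-1

factor out 2^1: 237002 = 2^1·118501; with 363573 mod 8 = 5, (2/363573) = -1; sign now -1; continue with (118501/363573)
flip (118501/363573) -> (363573/118501): both odd, 118501 mod 4 = 1, 363573 mod 4 = 1, so the flip contributes +1; sign now -1
(363573/118501): 363573 mod 118501 = 8070, so (363573/118501) = (8070/118501)
factor out 2^1: 8070 = 2^1·4035; with 118501 mod 8 = 5, (2/118501) = -1; sign now +1; continue with (4035/118501)
flip (4035/118501) -> (118501/4035): both odd, 4035 mod 4 = 3, 118501 mod 4 = 1, so the flip contributes +1; sign now +1
(118501/4035): 118501 mod 4035 = 1486, so (118501/4035) = (1486/4035)
factor out 2^1: 1486 = 2^1·743; with 4035 mod 8 = 3, (2/4035) = -1; sign now -1; continue with (743/4035)
flip (743/4035) -> (4035/743): both odd, 743 mod 4 = 3, 4035 mod 4 = 3, so the flip contributes -1; sign now +1
(4035/743): 4035 mod 743 = 320, so (4035/743) = (320/743)
factor out 2^6: 320 = 2^6·5; with 743 mod 8 = 7, (2/743) = +1; sign now +1; continue with (5/743)
flip (5/743) -> (743/5): both odd, 5 mod 4 = 1, 743 mod 4 = 3, so the flip contributes +1; sign now +1
(743/5): 743 mod 5 = 3, so (743/5) = (3/5)
flip (3/5) -> (5/3): both odd, 3 mod 4 = 3, 5 mod 4 = 1, so the flip contributes +1; sign now +1
(5/3): 5 mod 3 = 2, so (5/3) = (2/3)
factor out 2^1: 2 = 2^1·1; with 3 mod 8 = 3, (2/3) = -1; sign now -1; continue with (1/3)
reached (1/3) = 1, so the symbol is -1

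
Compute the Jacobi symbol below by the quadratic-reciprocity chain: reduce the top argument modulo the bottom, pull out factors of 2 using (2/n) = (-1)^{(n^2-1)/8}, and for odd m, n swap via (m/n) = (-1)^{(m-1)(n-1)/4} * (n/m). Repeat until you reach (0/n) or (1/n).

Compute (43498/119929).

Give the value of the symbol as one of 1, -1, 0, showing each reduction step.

43498 = 2^1·21749; (2/119929) = +1 since 119929 mod 8 = 1, so (43498/119929) = (+1)^1·(21749/119929); sign now +1
reciprocity: (21749/119929) = +1·(119929/21749) since 21749 mod 4 = 1, 119929 mod 4 = 1; sign now +1
(119929/21749) = (11184/21749)   [reduce mod 21749]
11184 = 2^4·699; (2/21749) = -1 since 21749 mod 8 = 5, so (11184/21749) = (-1)^4·(699/21749); sign now +1
reciprocity: (699/21749) = +1·(21749/699) since 699 mod 4 = 3, 21749 mod 4 = 1; sign now +1
(21749/699) = (80/699)   [reduce mod 699]
80 = 2^4·5; (2/699) = -1 since 699 mod 8 = 3, so (80/699) = (-1)^4·(5/699); sign now +1
reciprocity: (5/699) = +1·(699/5) since 5 mod 4 = 1, 699 mod 4 = 3; sign now +1
(699/5) = (4/5)   [reduce mod 5]
4 = 2^2·1; (2/5) = -1 since 5 mod 8 = 5, so (4/5) = (-1)^2·(1/5); sign now +1
(1/5) = 1; final value = sign = +1

1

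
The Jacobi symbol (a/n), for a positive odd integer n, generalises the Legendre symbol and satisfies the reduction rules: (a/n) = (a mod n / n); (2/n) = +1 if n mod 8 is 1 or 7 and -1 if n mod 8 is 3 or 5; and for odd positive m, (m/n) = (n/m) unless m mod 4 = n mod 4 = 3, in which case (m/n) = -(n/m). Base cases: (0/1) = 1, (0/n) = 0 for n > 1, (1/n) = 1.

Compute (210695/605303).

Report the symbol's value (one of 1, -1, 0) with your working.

-1

reciprocity: (210695/605303) = -1·(605303/210695) since 210695 mod 4 = 3, 605303 mod 4 = 3; sign now -1
(605303/210695) = (183913/210695)   [reduce mod 210695]
reciprocity: (183913/210695) = +1·(210695/183913) since 183913 mod 4 = 1, 210695 mod 4 = 3; sign now -1
(210695/183913) = (26782/183913)   [reduce mod 183913]
26782 = 2^1·13391; (2/183913) = +1 since 183913 mod 8 = 1, so (26782/183913) = (+1)^1·(13391/183913); sign now -1
reciprocity: (13391/183913) = +1·(183913/13391) since 13391 mod 4 = 3, 183913 mod 4 = 1; sign now -1
(183913/13391) = (9830/13391)   [reduce mod 13391]
9830 = 2^1·4915; (2/13391) = +1 since 13391 mod 8 = 7, so (9830/13391) = (+1)^1·(4915/13391); sign now -1
reciprocity: (4915/13391) = -1·(13391/4915) since 4915 mod 4 = 3, 13391 mod 4 = 3; sign now +1
(13391/4915) = (3561/4915)   [reduce mod 4915]
reciprocity: (3561/4915) = +1·(4915/3561) since 3561 mod 4 = 1, 4915 mod 4 = 3; sign now +1
(4915/3561) = (1354/3561)   [reduce mod 3561]
1354 = 2^1·677; (2/3561) = +1 since 3561 mod 8 = 1, so (1354/3561) = (+1)^1·(677/3561); sign now +1
reciprocity: (677/3561) = +1·(3561/677) since 677 mod 4 = 1, 3561 mod 4 = 1; sign now +1
(3561/677) = (176/677)   [reduce mod 677]
176 = 2^4·11; (2/677) = -1 since 677 mod 8 = 5, so (176/677) = (-1)^4·(11/677); sign now +1
reciprocity: (11/677) = +1·(677/11) since 11 mod 4 = 3, 677 mod 4 = 1; sign now +1
(677/11) = (6/11)   [reduce mod 11]
6 = 2^1·3; (2/11) = -1 since 11 mod 8 = 3, so (6/11) = (-1)^1·(3/11); sign now -1
reciprocity: (3/11) = -1·(11/3) since 3 mod 4 = 3, 11 mod 4 = 3; sign now +1
(11/3) = (2/3)   [reduce mod 3]
2 = 2^1·1; (2/3) = -1 since 3 mod 8 = 3, so (2/3) = (-1)^1·(1/3); sign now -1
(1/3) = 1; final value = sign = -1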